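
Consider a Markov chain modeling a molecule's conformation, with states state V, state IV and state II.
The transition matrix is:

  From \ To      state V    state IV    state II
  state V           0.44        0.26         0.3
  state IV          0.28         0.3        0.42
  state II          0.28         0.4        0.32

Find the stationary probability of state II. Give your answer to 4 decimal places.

0.3455

Let the stationary distribution be π with π = πP and π_1 + π_2 + π_3 = 1.
π_1 = 0.44·π_1 + 0.28·π_2 + 0.28·π_3
π_2 = 0.26·π_1 + 0.3·π_2 + 0.4·π_3
Solving with the normalization constraint gives π = (0.3333, 0.3212, 0.3455).
So the stationary probability of state II is 0.3455.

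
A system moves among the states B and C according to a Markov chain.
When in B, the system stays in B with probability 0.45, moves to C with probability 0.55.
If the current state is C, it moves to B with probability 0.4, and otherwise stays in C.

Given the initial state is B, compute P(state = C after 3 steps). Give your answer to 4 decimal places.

Propagate the distribution vector 3 steps from B.
After 0 steps: (1.0000, 0.0000)
After 1 step: (0.4500, 0.5500)
After 2 steps: (0.4225, 0.5775)
After 3 steps: (0.4211, 0.5789)
P(in C after 3 steps) = 0.5789

0.5789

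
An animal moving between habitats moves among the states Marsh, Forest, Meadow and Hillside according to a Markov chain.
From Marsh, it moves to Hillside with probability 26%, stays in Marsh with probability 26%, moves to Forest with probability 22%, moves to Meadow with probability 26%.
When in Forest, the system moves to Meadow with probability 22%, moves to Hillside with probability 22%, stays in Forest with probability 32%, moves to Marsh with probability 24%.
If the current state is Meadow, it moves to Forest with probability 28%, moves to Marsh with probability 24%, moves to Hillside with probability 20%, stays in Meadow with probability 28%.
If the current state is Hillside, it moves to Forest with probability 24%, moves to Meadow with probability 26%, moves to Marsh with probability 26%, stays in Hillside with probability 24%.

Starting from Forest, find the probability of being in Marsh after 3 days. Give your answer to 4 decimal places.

0.2496

Propagate the distribution vector 3 days from Forest.
After 0 days: (0.0000, 1.0000, 0.0000, 0.0000)
After 1 day: (0.2400, 0.3200, 0.2200, 0.2200)
After 2 days: (0.2492, 0.2696, 0.2516, 0.2296)
After 3 days: (0.2496, 0.2666, 0.2542, 0.2295)
P(in Marsh after 3 days) = 0.2496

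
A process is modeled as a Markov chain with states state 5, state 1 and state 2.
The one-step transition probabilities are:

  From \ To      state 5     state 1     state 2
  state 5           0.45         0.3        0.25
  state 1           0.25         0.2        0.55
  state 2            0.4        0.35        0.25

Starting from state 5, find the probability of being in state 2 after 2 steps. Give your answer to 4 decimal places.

Sum over the intermediate state after 1 step:
P = P(state 5→state 5)·P(state 5→state 2) + P(state 5→state 1)·P(state 1→state 2) + P(state 5→state 2)·P(state 2→state 2)
  = 0.45×0.25 + 0.3×0.55 + 0.25×0.25
  = 0.1125 + 0.1650 + 0.0625 = 0.3400

0.3400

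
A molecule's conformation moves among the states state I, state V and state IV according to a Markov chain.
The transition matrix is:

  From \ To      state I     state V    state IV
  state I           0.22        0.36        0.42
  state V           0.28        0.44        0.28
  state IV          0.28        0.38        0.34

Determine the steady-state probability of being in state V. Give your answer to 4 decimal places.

0.3986

Let the stationary distribution be π with π = πP and π_1 + π_2 + π_3 = 1.
π_1 = 0.22·π_1 + 0.28·π_2 + 0.28·π_3
π_2 = 0.36·π_1 + 0.44·π_2 + 0.38·π_3
Solving with the normalization constraint gives π = (0.2642, 0.3986, 0.3372).
So the stationary probability of state V is 0.3986.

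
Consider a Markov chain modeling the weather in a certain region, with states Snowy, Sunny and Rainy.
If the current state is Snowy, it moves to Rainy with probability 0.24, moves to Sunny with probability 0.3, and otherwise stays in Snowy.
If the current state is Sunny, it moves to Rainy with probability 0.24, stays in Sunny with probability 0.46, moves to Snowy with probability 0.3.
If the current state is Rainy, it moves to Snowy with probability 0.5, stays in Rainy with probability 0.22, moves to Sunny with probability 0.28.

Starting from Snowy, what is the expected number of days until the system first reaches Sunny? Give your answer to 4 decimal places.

Let t(s) be the expected number of days to first reach Sunny from state s, with t(Sunny) = 0. Conditioning on the first day:
t(Snowy) = 1 + 0.46·t(Snowy) + 0.24·t(Rainy)
t(Rainy) = 1 + 0.5·t(Snowy) + 0.22·t(Rainy)
Solving: t(Snowy) = 3.3865, t(Rainy) = 3.4529.
Expected days from Snowy to Sunny: 3.3865.

3.3865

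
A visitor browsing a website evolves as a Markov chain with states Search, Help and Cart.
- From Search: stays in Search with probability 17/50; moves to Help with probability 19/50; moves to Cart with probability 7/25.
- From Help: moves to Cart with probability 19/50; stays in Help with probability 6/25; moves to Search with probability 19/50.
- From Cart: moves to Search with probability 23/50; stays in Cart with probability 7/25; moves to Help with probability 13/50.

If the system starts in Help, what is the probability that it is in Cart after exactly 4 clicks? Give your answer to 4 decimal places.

Propagate the distribution vector 4 clicks from Help.
After 0 clicks: (0.0000, 1.0000, 0.0000)
After 1 click: (0.3800, 0.2400, 0.3800)
After 2 clicks: (0.3952, 0.3008, 0.3040)
After 3 clicks: (0.3885, 0.3014, 0.3101)
After 4 clicks: (0.3893, 0.3006, 0.3101)
P(in Cart after 4 clicks) = 0.3101

0.3101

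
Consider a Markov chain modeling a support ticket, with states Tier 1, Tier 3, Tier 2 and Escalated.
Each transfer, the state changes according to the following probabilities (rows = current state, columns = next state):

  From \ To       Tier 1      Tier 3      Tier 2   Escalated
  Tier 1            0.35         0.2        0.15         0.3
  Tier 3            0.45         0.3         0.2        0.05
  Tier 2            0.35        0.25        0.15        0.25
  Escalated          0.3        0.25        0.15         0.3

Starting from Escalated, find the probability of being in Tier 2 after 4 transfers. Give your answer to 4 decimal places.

Propagate the distribution vector 4 transfers from Escalated.
After 0 transfers: (0.0000, 0.0000, 0.0000, 1.0000)
After 1 transfer: (0.3000, 0.2500, 0.1500, 0.3000)
After 2 transfers: (0.3600, 0.2475, 0.1625, 0.2300)
After 3 transfers: (0.3633, 0.2444, 0.1624, 0.2300)
After 4 transfers: (0.3629, 0.2441, 0.1622, 0.2308)
P(in Tier 2 after 4 transfers) = 0.1622

0.1622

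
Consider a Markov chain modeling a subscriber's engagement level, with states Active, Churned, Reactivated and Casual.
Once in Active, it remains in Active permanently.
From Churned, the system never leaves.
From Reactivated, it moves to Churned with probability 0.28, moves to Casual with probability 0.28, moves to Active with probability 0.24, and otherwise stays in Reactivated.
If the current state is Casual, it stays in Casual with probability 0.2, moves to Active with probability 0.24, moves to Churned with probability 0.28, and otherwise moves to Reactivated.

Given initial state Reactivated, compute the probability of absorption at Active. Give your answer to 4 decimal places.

0.4615

Let h(s) be the probability of absorption at Active starting from transient state s. Then h(Active) = 1 and h(Churned) = 0. By first-step analysis:
h(Reactivated) = 0.24·1 + 0.28·0 + 0.2·h(Reactivated) + 0.28·h(Casual)
h(Casual) = 0.24·1 + 0.28·0 + 0.28·h(Reactivated) + 0.2·h(Casual)
Solving: h(Reactivated) = 0.4615, h(Casual) = 0.4615.
Starting from Reactivated, the probability is 0.4615.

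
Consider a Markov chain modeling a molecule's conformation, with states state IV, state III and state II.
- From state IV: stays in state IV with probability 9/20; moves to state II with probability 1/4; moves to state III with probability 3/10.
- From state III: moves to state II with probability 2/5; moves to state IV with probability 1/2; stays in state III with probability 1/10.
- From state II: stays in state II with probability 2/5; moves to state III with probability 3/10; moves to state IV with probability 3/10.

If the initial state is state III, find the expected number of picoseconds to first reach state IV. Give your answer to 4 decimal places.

2.3810

Let t(s) be the expected number of picoseconds to first reach state IV from state s, with t(state IV) = 0. Conditioning on the first picosecond:
t(state III) = 1 + 0.1·t(state III) + 0.4·t(state II)
t(state II) = 1 + 0.3·t(state III) + 0.4·t(state II)
Solving: t(state III) = 2.3810, t(state II) = 2.8571.
Expected picoseconds from state III to state IV: 2.3810.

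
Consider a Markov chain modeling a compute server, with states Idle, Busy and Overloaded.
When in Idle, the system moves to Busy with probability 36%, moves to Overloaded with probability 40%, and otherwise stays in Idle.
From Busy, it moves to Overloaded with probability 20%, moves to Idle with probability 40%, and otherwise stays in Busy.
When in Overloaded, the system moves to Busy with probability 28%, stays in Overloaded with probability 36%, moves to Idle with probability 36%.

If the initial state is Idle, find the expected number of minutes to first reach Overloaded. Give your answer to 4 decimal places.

3.0769

Let t(s) be the expected number of minutes to first reach Overloaded from state s, with t(Overloaded) = 0. Conditioning on the first minute:
t(Idle) = 1 + 0.24·t(Idle) + 0.36·t(Busy)
t(Busy) = 1 + 0.4·t(Idle) + 0.4·t(Busy)
Solving: t(Idle) = 3.0769, t(Busy) = 3.7179.
Expected minutes from Idle to Overloaded: 3.0769.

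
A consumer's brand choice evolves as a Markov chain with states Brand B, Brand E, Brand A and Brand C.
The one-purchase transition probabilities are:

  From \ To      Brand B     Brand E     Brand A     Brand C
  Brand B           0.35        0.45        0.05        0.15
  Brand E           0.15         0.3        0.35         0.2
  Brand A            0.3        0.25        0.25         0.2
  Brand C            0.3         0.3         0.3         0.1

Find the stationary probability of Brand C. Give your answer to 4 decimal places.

0.1698

Let the stationary distribution be π with π = πP and π_1 + π_2 + π_3 + π_4 = 1.
π_1 = 0.35·π_1 + 0.15·π_2 + 0.3·π_3 + 0.3·π_4
π_2 = 0.45·π_1 + 0.3·π_2 + 0.25·π_3 + 0.3·π_4
π_3 = 0.05·π_1 + 0.35·π_2 + 0.25·π_3 + 0.3·π_4
Solving with the normalization constraint gives π = (0.2640, 0.3277, 0.2384, 0.1698).
So the stationary probability of Brand C is 0.1698.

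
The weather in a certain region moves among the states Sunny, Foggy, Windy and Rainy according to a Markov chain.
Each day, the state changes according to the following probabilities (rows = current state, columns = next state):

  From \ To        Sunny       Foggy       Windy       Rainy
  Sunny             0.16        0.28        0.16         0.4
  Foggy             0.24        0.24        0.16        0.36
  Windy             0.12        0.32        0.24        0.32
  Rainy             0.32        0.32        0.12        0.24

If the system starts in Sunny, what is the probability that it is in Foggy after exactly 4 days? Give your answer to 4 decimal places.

0.2880

Propagate the distribution vector 4 days from Sunny.
After 0 days: (1.0000, 0.0000, 0.0000, 0.0000)
After 1 day: (0.1600, 0.2800, 0.1600, 0.4000)
After 2 days: (0.2400, 0.2912, 0.1568, 0.3120)
After 3 days: (0.2269, 0.2871, 0.1601, 0.3259)
After 4 days: (0.2287, 0.2880, 0.1598, 0.3236)
P(in Foggy after 4 days) = 0.2880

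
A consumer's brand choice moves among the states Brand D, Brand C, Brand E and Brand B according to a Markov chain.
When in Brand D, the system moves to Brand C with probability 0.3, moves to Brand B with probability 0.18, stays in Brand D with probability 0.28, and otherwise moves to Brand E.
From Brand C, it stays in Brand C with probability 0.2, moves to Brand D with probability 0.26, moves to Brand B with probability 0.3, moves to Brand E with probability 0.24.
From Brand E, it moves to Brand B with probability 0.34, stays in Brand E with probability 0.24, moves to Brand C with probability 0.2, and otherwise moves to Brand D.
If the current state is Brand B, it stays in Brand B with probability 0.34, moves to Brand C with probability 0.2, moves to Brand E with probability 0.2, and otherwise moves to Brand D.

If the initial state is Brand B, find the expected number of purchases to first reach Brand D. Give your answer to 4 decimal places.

Let t(s) be the expected number of purchases to first reach Brand D from state s, with t(Brand D) = 0. Conditioning on the first purchase:
t(Brand C) = 1 + 0.2·t(Brand C) + 0.24·t(Brand E) + 0.3·t(Brand B)
t(Brand E) = 1 + 0.2·t(Brand C) + 0.24·t(Brand E) + 0.34·t(Brand B)
t(Brand B) = 1 + 0.2·t(Brand C) + 0.2·t(Brand E) + 0.34·t(Brand B)
Solving: t(Brand C) = 3.9854, t(Brand E) = 4.1446, t(Brand B) = 3.9788.
Expected purchases from Brand B to Brand D: 3.9788.

3.9788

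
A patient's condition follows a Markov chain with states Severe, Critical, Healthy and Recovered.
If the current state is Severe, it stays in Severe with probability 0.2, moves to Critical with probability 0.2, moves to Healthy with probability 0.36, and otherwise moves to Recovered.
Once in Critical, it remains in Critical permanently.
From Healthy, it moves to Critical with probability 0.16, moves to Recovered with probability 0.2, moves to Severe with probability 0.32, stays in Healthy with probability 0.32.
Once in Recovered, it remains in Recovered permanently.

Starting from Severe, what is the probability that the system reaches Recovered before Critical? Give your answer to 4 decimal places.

Let h(s) be the probability of absorption at Recovered starting from transient state s. Then h(Recovered) = 1 and h(Critical) = 0. By first-step analysis:
h(Severe) = 0.2·h(Severe) + 0.2·0 + 0.36·h(Healthy) + 0.24·1
h(Healthy) = 0.32·h(Severe) + 0.16·0 + 0.32·h(Healthy) + 0.2·1
Solving: h(Severe) = 0.5485, h(Healthy) = 0.5522.
Starting from Severe, the probability is 0.5485.

0.5485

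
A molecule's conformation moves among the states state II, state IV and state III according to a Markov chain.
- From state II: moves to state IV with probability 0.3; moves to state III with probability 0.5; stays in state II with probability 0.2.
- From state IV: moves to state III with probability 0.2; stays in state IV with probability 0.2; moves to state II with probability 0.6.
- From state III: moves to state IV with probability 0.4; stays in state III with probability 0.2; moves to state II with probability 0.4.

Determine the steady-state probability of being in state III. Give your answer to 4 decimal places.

Let the stationary distribution be π with π = πP and π_1 + π_2 + π_3 = 1.
π_1 = 0.2·π_1 + 0.6·π_2 + 0.4·π_3
π_2 = 0.3·π_1 + 0.2·π_2 + 0.4·π_3
Solving with the normalization constraint gives π = (0.3836, 0.3014, 0.3151).
So the stationary probability of state III is 0.3151.

0.3151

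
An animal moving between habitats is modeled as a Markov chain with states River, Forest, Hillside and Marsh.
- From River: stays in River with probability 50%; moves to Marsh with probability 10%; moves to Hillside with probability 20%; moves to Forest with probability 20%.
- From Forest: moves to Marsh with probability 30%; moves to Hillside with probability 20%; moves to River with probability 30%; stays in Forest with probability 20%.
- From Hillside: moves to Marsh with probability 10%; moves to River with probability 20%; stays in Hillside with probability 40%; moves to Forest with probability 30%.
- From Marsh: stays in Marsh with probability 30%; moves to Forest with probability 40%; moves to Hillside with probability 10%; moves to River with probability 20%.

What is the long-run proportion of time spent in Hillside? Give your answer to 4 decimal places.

Let the stationary distribution be π with π = πP and π_1 + π_2 + π_3 + π_4 = 1.
π_1 = 0.5·π_1 + 0.3·π_2 + 0.2·π_3 + 0.2·π_4
π_2 = 0.2·π_1 + 0.2·π_2 + 0.3·π_3 + 0.4·π_4
π_3 = 0.2·π_1 + 0.2·π_2 + 0.4·π_3 + 0.1·π_4
Solving with the normalization constraint gives π = (0.3230, 0.2607, 0.2262, 0.1902).
So the stationary probability of Hillside is 0.2262.

0.2262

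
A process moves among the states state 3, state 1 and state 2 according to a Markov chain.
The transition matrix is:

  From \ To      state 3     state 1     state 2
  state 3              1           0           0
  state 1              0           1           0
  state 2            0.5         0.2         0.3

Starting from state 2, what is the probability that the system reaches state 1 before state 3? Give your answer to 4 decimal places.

0.2857

Let h(s) be the probability of absorption at state 1 starting from transient state s. Then h(state 1) = 1 and h(state 3) = 0. By first-step analysis:
h(state 2) = 0.5·0 + 0.2·1 + 0.3·h(state 2)
Solving: h(state 2) = 0.2857.
Starting from state 2, the probability is 0.2857.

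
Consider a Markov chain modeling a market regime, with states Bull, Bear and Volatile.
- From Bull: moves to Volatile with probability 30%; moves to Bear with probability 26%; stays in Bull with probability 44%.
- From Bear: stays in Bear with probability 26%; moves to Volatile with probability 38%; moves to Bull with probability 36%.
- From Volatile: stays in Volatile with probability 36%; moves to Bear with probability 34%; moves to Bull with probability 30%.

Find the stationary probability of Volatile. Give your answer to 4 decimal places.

Let the stationary distribution be π with π = πP and π_1 + π_2 + π_3 = 1.
π_1 = 0.44·π_1 + 0.36·π_2 + 0.3·π_3
π_2 = 0.26·π_1 + 0.26·π_2 + 0.34·π_3
Solving with the normalization constraint gives π = (0.3689, 0.2875, 0.3436).
So the stationary probability of Volatile is 0.3436.

0.3436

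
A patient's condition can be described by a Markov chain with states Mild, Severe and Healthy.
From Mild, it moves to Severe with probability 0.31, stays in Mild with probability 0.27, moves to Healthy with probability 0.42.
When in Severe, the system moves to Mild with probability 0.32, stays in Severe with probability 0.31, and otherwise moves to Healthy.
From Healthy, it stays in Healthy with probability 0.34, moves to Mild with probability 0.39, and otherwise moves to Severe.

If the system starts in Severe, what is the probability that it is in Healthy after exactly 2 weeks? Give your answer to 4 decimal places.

0.3749

Sum over the intermediate state after 1 week:
P = P(Severe→Mild)·P(Mild→Healthy) + P(Severe→Severe)·P(Severe→Healthy) + P(Severe→Healthy)·P(Healthy→Healthy)
  = 0.32×0.42 + 0.31×0.37 + 0.37×0.34
  = 0.1344 + 0.1147 + 0.1258 = 0.3749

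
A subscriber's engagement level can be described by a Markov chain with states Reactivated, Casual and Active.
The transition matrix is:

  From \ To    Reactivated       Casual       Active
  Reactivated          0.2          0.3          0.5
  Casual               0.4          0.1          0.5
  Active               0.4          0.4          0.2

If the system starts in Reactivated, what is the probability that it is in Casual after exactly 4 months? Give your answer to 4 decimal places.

Propagate the distribution vector 4 months from Reactivated.
After 0 months: (1.0000, 0.0000, 0.0000)
After 1 month: (0.2000, 0.3000, 0.5000)
After 2 months: (0.3600, 0.2900, 0.3500)
After 3 months: (0.3280, 0.2770, 0.3950)
After 4 months: (0.3344, 0.2841, 0.3815)
P(in Casual after 4 months) = 0.2841

0.2841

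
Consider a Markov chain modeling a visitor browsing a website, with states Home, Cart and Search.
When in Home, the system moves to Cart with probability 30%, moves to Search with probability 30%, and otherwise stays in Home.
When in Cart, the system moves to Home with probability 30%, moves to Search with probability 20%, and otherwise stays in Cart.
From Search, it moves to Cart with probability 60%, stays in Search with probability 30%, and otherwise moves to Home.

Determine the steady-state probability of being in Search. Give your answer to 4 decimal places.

0.2530

Let the stationary distribution be π with π = πP and π_1 + π_2 + π_3 = 1.
π_1 = 0.4·π_1 + 0.3·π_2 + 0.1·π_3
π_2 = 0.3·π_1 + 0.5·π_2 + 0.6·π_3
Solving with the normalization constraint gives π = (0.2771, 0.4699, 0.2530).
So the stationary probability of Search is 0.2530.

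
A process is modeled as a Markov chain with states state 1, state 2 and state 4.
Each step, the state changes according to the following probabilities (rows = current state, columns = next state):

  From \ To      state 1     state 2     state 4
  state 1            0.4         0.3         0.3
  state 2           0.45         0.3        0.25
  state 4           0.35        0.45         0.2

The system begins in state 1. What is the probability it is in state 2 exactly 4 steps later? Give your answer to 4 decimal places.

Propagate the distribution vector 4 steps from state 1.
After 0 steps: (1.0000, 0.0000, 0.0000)
After 1 step: (0.4000, 0.3000, 0.3000)
After 2 steps: (0.4000, 0.3450, 0.2550)
After 3 steps: (0.4045, 0.3383, 0.2573)
After 4 steps: (0.4041, 0.3386, 0.2574)
P(in state 2 after 4 steps) = 0.3386

0.3386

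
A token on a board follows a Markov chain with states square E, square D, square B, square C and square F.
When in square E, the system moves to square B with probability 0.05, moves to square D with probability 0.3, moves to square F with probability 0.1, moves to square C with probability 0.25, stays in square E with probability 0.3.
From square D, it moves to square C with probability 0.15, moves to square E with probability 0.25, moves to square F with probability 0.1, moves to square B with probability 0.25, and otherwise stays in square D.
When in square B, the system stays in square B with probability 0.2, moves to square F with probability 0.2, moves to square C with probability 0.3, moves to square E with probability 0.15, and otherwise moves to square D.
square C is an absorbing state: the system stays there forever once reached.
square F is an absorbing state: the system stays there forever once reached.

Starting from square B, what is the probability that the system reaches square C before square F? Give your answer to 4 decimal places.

0.6190

Let h(s) be the probability of absorption at square C starting from transient state s. Then h(square C) = 1 and h(square F) = 0. By first-step analysis:
h(square E) = 0.3·h(square E) + 0.3·h(square D) + 0.05·h(square B) + 0.25·1 + 0.1·0
h(square D) = 0.25·h(square E) + 0.25·h(square D) + 0.25·h(square B) + 0.15·1 + 0.1·0
h(square B) = 0.15·h(square E) + 0.15·h(square D) + 0.2·h(square B) + 0.3·1 + 0.2·0
Solving: h(square E) = 0.6714, h(square D) = 0.6302, h(square B) = 0.6190.
Starting from square B, the probability is 0.6190.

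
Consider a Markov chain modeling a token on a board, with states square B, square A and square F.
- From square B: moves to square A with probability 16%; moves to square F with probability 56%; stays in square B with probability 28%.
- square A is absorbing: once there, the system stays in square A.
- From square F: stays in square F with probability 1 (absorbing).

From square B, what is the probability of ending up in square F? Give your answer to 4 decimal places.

0.7778

Let h(s) be the probability of absorption at square F starting from transient state s. Then h(square F) = 1 and h(square A) = 0. By first-step analysis:
h(square B) = 0.28·h(square B) + 0.16·0 + 0.56·1
Solving: h(square B) = 0.7778.
Starting from square B, the probability is 0.7778.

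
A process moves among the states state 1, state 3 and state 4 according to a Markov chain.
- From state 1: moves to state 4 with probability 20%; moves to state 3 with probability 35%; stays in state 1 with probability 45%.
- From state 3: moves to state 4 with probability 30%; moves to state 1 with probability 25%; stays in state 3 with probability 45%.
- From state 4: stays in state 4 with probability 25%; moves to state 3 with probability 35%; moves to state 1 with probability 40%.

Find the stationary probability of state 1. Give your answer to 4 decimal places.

Let the stationary distribution be π with π = πP and π_1 + π_2 + π_3 = 1.
π_1 = 0.45·π_1 + 0.25·π_2 + 0.4·π_3
π_2 = 0.35·π_1 + 0.45·π_2 + 0.35·π_3
Solving with the normalization constraint gives π = (0.3596, 0.3889, 0.2515).
So the stationary probability of state 1 is 0.3596.

0.3596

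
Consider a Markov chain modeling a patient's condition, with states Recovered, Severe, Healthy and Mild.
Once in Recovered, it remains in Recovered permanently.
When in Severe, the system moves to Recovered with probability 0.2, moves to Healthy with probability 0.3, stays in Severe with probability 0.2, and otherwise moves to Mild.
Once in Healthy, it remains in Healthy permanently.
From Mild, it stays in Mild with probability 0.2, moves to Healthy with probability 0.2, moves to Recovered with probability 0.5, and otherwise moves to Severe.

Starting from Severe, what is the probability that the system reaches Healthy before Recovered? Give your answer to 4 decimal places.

Let h(s) be the probability of absorption at Healthy starting from transient state s. Then h(Healthy) = 1 and h(Recovered) = 0. By first-step analysis:
h(Severe) = 0.2·0 + 0.2·h(Severe) + 0.3·1 + 0.3·h(Mild)
h(Mild) = 0.5·0 + 0.1·h(Severe) + 0.2·1 + 0.2·h(Mild)
Solving: h(Severe) = 0.4918, h(Mild) = 0.3115.
Starting from Severe, the probability is 0.4918.

0.4918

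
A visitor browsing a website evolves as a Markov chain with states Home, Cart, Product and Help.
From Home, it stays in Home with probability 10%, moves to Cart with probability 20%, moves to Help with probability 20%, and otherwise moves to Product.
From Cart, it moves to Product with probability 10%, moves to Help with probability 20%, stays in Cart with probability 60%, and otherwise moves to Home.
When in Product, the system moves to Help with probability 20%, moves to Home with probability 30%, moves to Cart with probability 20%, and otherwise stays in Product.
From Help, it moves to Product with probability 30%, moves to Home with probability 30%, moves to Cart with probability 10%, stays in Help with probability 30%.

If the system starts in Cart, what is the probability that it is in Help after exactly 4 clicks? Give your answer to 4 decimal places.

Propagate the distribution vector 4 clicks from Cart.
After 0 clicks: (0.0000, 1.0000, 0.0000, 0.0000)
After 1 click: (0.1000, 0.6000, 0.1000, 0.2000)
After 2 clicks: (0.1600, 0.4200, 0.2000, 0.2200)
After 3 clicks: (0.1840, 0.3460, 0.2480, 0.2220)
After 4 clicks: (0.1940, 0.3162, 0.2676, 0.2222)
P(in Help after 4 clicks) = 0.2222

0.2222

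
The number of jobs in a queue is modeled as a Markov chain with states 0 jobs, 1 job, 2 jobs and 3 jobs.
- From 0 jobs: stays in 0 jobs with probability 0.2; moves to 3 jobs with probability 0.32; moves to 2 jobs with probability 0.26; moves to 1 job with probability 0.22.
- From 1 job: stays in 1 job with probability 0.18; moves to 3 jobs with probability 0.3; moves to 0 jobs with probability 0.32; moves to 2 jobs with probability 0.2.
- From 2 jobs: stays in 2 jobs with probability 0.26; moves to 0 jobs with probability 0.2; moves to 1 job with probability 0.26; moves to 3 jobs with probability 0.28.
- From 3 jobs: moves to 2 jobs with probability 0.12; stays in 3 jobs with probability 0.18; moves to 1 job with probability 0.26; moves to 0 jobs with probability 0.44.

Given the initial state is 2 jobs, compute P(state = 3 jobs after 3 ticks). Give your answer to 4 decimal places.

Propagate the distribution vector 3 ticks from 2 jobs.
After 0 ticks: (0.0000, 0.0000, 1.0000, 0.0000)
After 1 tick: (0.2000, 0.2600, 0.2600, 0.2800)
After 2 ticks: (0.2984, 0.2312, 0.2052, 0.2652)
After 3 ticks: (0.2914, 0.2296, 0.2090, 0.2700)
P(in 3 jobs after 3 ticks) = 0.2700

0.2700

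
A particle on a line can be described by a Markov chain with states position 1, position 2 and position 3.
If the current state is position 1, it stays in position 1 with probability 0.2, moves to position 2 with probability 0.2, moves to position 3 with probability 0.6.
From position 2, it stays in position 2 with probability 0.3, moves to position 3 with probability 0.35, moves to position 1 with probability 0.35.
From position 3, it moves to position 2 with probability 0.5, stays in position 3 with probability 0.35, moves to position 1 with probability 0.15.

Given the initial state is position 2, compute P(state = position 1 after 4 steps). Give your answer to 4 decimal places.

0.2344

Propagate the distribution vector 4 steps from position 2.
After 0 steps: (0.0000, 1.0000, 0.0000)
After 1 step: (0.3500, 0.3000, 0.3500)
After 2 steps: (0.2275, 0.3350, 0.4375)
After 3 steps: (0.2284, 0.3648, 0.4069)
After 4 steps: (0.2344, 0.3585, 0.4071)
P(in position 1 after 4 steps) = 0.2344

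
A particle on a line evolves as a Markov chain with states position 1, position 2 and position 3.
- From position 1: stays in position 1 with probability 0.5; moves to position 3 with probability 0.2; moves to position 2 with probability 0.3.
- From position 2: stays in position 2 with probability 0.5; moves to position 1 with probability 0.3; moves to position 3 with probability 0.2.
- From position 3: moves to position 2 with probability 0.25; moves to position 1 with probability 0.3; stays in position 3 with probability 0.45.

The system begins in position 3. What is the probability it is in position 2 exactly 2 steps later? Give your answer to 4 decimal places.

Sum over the intermediate state after 1 step:
P = P(position 3→position 1)·P(position 1→position 2) + P(position 3→position 2)·P(position 2→position 2) + P(position 3→position 3)·P(position 3→position 2)
  = 0.3×0.3 + 0.25×0.5 + 0.45×0.25
  = 0.0900 + 0.1250 + 0.1125 = 0.3275

0.3275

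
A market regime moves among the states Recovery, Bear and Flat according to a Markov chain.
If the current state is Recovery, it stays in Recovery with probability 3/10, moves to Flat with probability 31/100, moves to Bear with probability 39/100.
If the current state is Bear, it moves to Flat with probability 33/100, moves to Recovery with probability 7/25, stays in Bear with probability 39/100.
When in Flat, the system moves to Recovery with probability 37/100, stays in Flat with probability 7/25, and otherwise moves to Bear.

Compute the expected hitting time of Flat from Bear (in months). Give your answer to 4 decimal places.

3.0837

Let t(s) be the expected number of months to first reach Flat from state s, with t(Flat) = 0. Conditioning on the first month:
t(Recovery) = 1 + 0.3·t(Recovery) + 0.39·t(Bear)
t(Bear) = 1 + 0.28·t(Recovery) + 0.39·t(Bear)
Solving: t(Recovery) = 3.1466, t(Bear) = 3.0837.
Expected months from Bear to Flat: 3.0837.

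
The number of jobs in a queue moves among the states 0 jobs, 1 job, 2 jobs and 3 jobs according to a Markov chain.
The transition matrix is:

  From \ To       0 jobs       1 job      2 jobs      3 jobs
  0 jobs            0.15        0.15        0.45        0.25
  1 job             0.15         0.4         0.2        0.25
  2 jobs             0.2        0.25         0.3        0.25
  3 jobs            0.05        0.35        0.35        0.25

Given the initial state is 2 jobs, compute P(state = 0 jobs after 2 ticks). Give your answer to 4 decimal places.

Propagate the distribution vector 2 ticks from 2 jobs.
After 0 ticks: (0.0000, 0.0000, 1.0000, 0.0000)
After 1 tick: (0.2000, 0.2500, 0.3000, 0.2500)
After 2 ticks: (0.1400, 0.2925, 0.3175, 0.2500)
P(in 0 jobs after 2 ticks) = 0.1400

0.1400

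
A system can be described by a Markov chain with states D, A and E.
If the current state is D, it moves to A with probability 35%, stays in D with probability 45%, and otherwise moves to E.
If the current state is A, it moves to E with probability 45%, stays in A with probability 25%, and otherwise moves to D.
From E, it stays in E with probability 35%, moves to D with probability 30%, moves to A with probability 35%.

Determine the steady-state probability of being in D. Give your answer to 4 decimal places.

Let the stationary distribution be π with π = πP and π_1 + π_2 + π_3 = 1.
π_1 = 0.45·π_1 + 0.3·π_2 + 0.3·π_3
π_2 = 0.35·π_1 + 0.25·π_2 + 0.35·π_3
Solving with the normalization constraint gives π = (0.3529, 0.3182, 0.3289).
So the stationary probability of D is 0.3529.

0.3529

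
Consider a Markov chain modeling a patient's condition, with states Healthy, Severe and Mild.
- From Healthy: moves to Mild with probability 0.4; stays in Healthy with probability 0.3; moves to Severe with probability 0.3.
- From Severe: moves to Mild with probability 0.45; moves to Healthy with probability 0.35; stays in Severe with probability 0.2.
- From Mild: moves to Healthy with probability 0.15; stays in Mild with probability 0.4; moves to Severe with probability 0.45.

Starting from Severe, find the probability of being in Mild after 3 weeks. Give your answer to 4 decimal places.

Propagate the distribution vector 3 weeks from Severe.
After 0 weeks: (0.0000, 1.0000, 0.0000)
After 1 week: (0.3500, 0.2000, 0.4500)
After 2 weeks: (0.2425, 0.3475, 0.4100)
After 3 weeks: (0.2559, 0.3268, 0.4174)
P(in Mild after 3 weeks) = 0.4174

0.4174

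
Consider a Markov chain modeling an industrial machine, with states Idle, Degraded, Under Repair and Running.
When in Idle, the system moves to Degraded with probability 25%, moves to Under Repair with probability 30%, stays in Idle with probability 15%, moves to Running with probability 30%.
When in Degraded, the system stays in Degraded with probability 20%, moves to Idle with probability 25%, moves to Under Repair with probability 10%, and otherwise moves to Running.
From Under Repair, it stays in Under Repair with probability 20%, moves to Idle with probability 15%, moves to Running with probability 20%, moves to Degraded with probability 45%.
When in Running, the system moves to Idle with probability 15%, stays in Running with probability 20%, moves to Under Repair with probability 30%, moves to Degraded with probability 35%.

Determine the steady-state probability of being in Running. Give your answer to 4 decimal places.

Let the stationary distribution be π with π = πP and π_1 + π_2 + π_3 + π_4 = 1.
π_1 = 0.15·π_1 + 0.25·π_2 + 0.15·π_3 + 0.15·π_4
π_2 = 0.25·π_1 + 0.2·π_2 + 0.45·π_3 + 0.35·π_4
π_3 = 0.3·π_1 + 0.1·π_2 + 0.2·π_3 + 0.3·π_4
Solving with the normalization constraint gives π = (0.1807, 0.3075, 0.2168, 0.2949).
So the stationary probability of Running is 0.2949.

0.2949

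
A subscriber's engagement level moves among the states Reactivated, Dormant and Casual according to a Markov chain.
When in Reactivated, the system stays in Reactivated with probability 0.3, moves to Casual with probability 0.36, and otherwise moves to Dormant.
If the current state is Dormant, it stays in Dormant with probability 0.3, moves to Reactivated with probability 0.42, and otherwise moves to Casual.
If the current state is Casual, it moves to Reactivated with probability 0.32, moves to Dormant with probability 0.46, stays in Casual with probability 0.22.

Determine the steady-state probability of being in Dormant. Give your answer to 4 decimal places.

Let the stationary distribution be π with π = πP and π_1 + π_2 + π_3 = 1.
π_1 = 0.3·π_1 + 0.42·π_2 + 0.32·π_3
π_2 = 0.34·π_1 + 0.3·π_2 + 0.46·π_3
Solving with the normalization constraint gives π = (0.3491, 0.3604, 0.2905).
So the stationary probability of Dormant is 0.3604.

0.3604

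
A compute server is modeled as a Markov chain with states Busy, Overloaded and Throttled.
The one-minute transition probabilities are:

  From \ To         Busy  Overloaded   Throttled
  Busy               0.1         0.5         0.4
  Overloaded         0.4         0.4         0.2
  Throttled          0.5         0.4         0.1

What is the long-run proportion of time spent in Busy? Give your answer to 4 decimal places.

Let the stationary distribution be π with π = πP and π_1 + π_2 + π_3 = 1.
π_1 = 0.1·π_1 + 0.4·π_2 + 0.5·π_3
π_2 = 0.5·π_1 + 0.4·π_2 + 0.4·π_3
Solving with the normalization constraint gives π = (0.3262, 0.4326, 0.2411).
So the stationary probability of Busy is 0.3262.

0.3262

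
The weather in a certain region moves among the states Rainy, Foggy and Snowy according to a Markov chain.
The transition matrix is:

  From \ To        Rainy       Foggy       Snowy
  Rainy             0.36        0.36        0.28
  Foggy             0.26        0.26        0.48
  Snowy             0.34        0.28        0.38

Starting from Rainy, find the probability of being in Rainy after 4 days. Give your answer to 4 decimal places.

0.3225

Propagate the distribution vector 4 days from Rainy.
After 0 days: (1.0000, 0.0000, 0.0000)
After 1 day: (0.3600, 0.3600, 0.2800)
After 2 days: (0.3184, 0.3016, 0.3800)
After 3 days: (0.3222, 0.2994, 0.3783)
After 4 days: (0.3225, 0.2998, 0.3777)
P(in Rainy after 4 days) = 0.3225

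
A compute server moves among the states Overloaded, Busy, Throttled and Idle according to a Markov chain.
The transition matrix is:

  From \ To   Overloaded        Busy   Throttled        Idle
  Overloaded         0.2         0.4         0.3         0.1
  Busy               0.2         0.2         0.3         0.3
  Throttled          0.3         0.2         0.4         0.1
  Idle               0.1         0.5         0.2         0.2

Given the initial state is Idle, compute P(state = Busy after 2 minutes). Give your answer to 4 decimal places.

0.2800

Propagate the distribution vector 2 minutes from Idle.
After 0 minutes: (0.0000, 0.0000, 0.0000, 1.0000)
After 1 minute: (0.1000, 0.5000, 0.2000, 0.2000)
After 2 minutes: (0.2000, 0.2800, 0.3000, 0.2200)
P(in Busy after 2 minutes) = 0.2800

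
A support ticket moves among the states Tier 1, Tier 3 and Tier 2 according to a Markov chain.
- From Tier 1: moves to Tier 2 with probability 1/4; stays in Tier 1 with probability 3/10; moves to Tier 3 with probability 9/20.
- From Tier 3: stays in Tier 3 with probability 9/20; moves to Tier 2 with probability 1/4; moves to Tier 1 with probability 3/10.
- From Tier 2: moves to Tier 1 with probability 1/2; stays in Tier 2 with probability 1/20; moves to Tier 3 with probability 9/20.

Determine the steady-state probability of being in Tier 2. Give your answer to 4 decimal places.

Let the stationary distribution be π with π = πP and π_1 + π_2 + π_3 = 1.
π_1 = 0.3·π_1 + 0.3·π_2 + 0.5·π_3
π_2 = 0.45·π_1 + 0.45·π_2 + 0.45·π_3
Solving with the normalization constraint gives π = (0.3417, 0.4500, 0.2083).
So the stationary probability of Tier 2 is 0.2083.

0.2083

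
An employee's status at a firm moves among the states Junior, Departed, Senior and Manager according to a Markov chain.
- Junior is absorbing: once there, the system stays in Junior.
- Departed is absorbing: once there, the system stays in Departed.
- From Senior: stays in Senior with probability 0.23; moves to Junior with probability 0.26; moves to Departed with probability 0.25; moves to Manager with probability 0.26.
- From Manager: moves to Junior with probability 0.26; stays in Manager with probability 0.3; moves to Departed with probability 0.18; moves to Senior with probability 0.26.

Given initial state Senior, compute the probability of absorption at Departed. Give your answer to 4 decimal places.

0.4705

Let h(s) be the probability of absorption at Departed starting from transient state s. Then h(Departed) = 1 and h(Junior) = 0. By first-step analysis:
h(Senior) = 0.26·0 + 0.25·1 + 0.23·h(Senior) + 0.26·h(Manager)
h(Manager) = 0.26·0 + 0.18·1 + 0.26·h(Senior) + 0.3·h(Manager)
Solving: h(Senior) = 0.4705, h(Manager) = 0.4319.
Starting from Senior, the probability is 0.4705.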